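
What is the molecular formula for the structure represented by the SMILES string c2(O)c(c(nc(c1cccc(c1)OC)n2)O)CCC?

Heavy atoms from the SMILES: 14 C, 2 N, 3 O.
Implicit hydrogens by atom environment:
  6 × C (aromatic): no H
  4 × C (aromatic): 1 H each → 4
  2 × C: 3 H each → 6
  2 × C: 2 H each → 4
  2 × N (aromatic): no H
  2 × O: 1 H each → 2
  1 × O: no H
  Total hydrogens = 16.
Molecular formula: C14H16N2O3

C14H16N2O3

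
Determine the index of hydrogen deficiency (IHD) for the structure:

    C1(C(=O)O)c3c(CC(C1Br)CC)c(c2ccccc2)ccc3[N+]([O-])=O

Molecular formula from the SMILES: C19H18BrNO4.
DoU = (2C + 2 + N − H − X)/2 = (2·19 + 2 + 1 − 18 − 1)/2 = 22/2 = 11.
(Structurally: 3 ring(s) + 8 π bond(s) = 11.)

11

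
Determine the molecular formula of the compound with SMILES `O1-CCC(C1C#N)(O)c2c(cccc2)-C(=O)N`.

Heavy atoms from the SMILES: 12 C, 2 N, 3 O.
Implicit hydrogens by atom environment:
  4 × C (aromatic): 1 H each → 4
  3 × C: no H
  2 × C: 2 H each → 4
  2 × C (aromatic): no H
  2 × O: no H
  1 × C: 1 H
  1 × N: 2 H
  1 × N: no H
  1 × O: 1 H
  Total hydrogens = 12.
Molecular formula: C12H12N2O3

C12H12N2O3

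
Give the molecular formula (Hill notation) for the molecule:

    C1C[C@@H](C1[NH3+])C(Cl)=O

C5H9ClNO+

Heavy atoms from the SMILES: 5 C, 1 Cl, 1 N, 1 O.
Implicit hydrogens by atom environment:
  2 × C: 2 H each → 4
  2 × C: 1 H each → 2
  1 × C: no H
  1 × Cl: no H
  1 × N (charge +1): 3 H
  1 × O: no H
  Total hydrogens = 9.
Net charge +1.
Molecular formula: C5H9ClNO+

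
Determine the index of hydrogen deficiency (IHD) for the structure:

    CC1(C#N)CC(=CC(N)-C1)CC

4

Molecular formula from the SMILES: C10H16N2.
DoU = (2C + 2 + N − H − X)/2 = (2·10 + 2 + 2 − 16 − 0)/2 = 8/2 = 4.
(Structurally: 1 ring(s) + 3 π bond(s) = 4.)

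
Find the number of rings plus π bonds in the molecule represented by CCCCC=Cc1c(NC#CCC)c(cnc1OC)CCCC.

7

Molecular formula from the SMILES: C20H30N2O.
DoU = (2C + 2 + N − H − X)/2 = (2·20 + 2 + 2 − 30 − 0)/2 = 14/2 = 7.
(Structurally: 1 ring(s) + 6 π bond(s) = 7.)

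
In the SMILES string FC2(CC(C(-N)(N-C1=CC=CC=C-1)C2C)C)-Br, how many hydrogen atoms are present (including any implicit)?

Hydrogens are implicit in SMILES; fill each atom to its normal valence:
  5 × C (aromatic): 1 H each → 5
  2 × C: 3 H each → 6
  2 × C: 1 H each → 2
  2 × C: no H
  1 × Br: no H
  1 × C: 2 H
  1 × C (aromatic): no H
  1 × F: no H
  1 × N: 2 H
  1 × N: 1 H
  Total hydrogens = 18.

18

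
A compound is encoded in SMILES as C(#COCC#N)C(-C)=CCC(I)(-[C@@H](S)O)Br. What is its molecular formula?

Heavy atoms from the SMILES: 1 Br, 10 C, 1 I, 1 N, 2 O, 1 S.
Implicit hydrogens by atom environment:
  5 × C: no H
  2 × C: 2 H each → 4
  2 × C: 1 H each → 2
  1 × Br: no H
  1 × C: 3 H
  1 × I: no H
  1 × N: no H
  1 × O: 1 H
  1 × O: no H
  1 × S: 1 H
  Total hydrogens = 11.
Molecular formula: C10H11BrINO2S

C10H11BrINO2S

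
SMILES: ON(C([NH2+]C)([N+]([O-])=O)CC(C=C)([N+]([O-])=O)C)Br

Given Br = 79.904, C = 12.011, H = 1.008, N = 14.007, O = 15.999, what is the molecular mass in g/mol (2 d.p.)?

Molecular formula: C7H14BrN4O5+.
M = 1×79.904 + 7×12.011 + 14×1.008 + 4×14.007 + 5×15.999 = 314.12 g/mol.

314.12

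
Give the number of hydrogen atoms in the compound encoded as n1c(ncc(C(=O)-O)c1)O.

4

Hydrogens are implicit in SMILES; fill each atom to its normal valence:
  2 × C (aromatic): 1 H each → 2
  2 × C (aromatic): no H
  2 × N (aromatic): no H
  2 × O: 1 H each → 2
  1 × C: no H
  1 × O: no H
  Total hydrogens = 4.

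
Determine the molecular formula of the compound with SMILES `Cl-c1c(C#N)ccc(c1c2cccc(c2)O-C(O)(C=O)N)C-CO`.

Heavy atoms from the SMILES: 17 C, 1 Cl, 2 N, 4 O.
Implicit hydrogens by atom environment:
  6 × C (aromatic): 1 H each → 6
  6 × C (aromatic): no H
  2 × C: 2 H each → 4
  2 × C: no H
  2 × O: 1 H each → 2
  2 × O: no H
  1 × C: 1 H
  1 × Cl: no H
  1 × N: 2 H
  1 × N: no H
  Total hydrogens = 15.
Molecular formula: C17H15ClN2O4

C17H15ClN2O4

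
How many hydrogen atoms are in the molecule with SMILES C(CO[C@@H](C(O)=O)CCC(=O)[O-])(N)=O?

10

Hydrogens are implicit in SMILES; fill each atom to its normal valence:
  4 × O: no H
  3 × C: 2 H each → 6
  3 × C: no H
  1 × C: 1 H
  1 × N: 2 H
  1 × O: 1 H
  1 × O (charge -1): no H
  Total hydrogens = 10.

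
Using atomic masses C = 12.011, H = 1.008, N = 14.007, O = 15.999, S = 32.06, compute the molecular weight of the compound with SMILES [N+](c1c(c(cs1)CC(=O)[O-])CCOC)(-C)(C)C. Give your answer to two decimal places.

257.35

Molecular formula: C12H19NO3S.
M = 12×12.011 + 19×1.008 + 1×14.007 + 3×15.999 + 1×32.06 = 257.35 g/mol.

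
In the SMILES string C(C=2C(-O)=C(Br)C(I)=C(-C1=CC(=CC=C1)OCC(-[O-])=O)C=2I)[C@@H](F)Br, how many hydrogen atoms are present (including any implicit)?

Hydrogens are implicit in SMILES; fill each atom to its normal valence:
  8 × C (aromatic): no H
  4 × C (aromatic): 1 H each → 4
  2 × Br: no H
  2 × C: 2 H each → 4
  2 × I: no H
  2 × O: no H
  1 × C: 1 H
  1 × C: no H
  1 × F: no H
  1 × O: 1 H
  1 × O (charge -1): no H
  Total hydrogens = 10.

10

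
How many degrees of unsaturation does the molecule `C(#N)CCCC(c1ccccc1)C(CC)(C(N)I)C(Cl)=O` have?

Molecular formula from the SMILES: C16H20ClIN2O.
DoU = (2C + 2 + N − H − X)/2 = (2·16 + 2 + 2 − 20 − 2)/2 = 14/2 = 7.
(Structurally: 1 ring(s) + 6 π bond(s) = 7.)

7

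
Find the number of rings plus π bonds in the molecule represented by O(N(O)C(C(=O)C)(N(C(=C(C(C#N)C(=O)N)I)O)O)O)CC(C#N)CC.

7

Molecular formula from the SMILES: C13H18IN5O7.
DoU = (2C + 2 + N − H − X)/2 = (2·13 + 2 + 5 − 18 − 1)/2 = 14/2 = 7.
(Structurally: 0 ring(s) + 7 π bond(s) = 7.)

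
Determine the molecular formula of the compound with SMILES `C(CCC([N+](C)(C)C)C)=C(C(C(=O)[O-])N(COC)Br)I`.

Heavy atoms from the SMILES: 1 Br, 13 C, 1 I, 2 N, 3 O.
Implicit hydrogens by atom environment:
  5 × C: 3 H each → 15
  3 × C: 2 H each → 6
  3 × C: 1 H each → 3
  2 × C: no H
  2 × O: no H
  1 × Br: no H
  1 × I: no H
  1 × N: no H
  1 × N (charge +1): no H
  1 × O (charge -1): no H
  Total hydrogens = 24.
Molecular formula: C13H24BrIN2O3

C13H24BrIN2O3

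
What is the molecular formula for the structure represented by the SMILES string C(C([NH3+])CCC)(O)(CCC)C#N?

Heavy atoms from the SMILES: 9 C, 2 N, 1 O.
Implicit hydrogens by atom environment:
  4 × C: 2 H each → 8
  2 × C: 3 H each → 6
  2 × C: no H
  1 × C: 1 H
  1 × N (charge +1): 3 H
  1 × N: no H
  1 × O: 1 H
  Total hydrogens = 19.
Net charge +1.
Molecular formula: C9H19N2O+

C9H19N2O+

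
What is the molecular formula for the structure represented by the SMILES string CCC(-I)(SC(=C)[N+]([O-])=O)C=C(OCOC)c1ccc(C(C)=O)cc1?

C17H20INO5S

Heavy atoms from the SMILES: 17 C, 1 I, 1 N, 5 O, 1 S.
Implicit hydrogens by atom environment:
  4 × C (aromatic): 1 H each → 4
  4 × C: no H
  4 × O: no H
  3 × C: 3 H each → 9
  3 × C: 2 H each → 6
  2 × C (aromatic): no H
  1 × C: 1 H
  1 × I: no H
  1 × N (charge +1): no H
  1 × O (charge -1): no H
  1 × S: no H
  Total hydrogens = 20.
Molecular formula: C17H20INO5S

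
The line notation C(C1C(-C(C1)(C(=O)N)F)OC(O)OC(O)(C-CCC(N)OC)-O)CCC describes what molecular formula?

Heavy atoms from the SMILES: 16 C, 1 F, 2 N, 7 O.
Implicit hydrogens by atom environment:
  7 × C: 2 H each → 14
  4 × C: 1 H each → 4
  4 × O: no H
  3 × C: no H
  3 × O: 1 H each → 3
  2 × C: 3 H each → 6
  2 × N: 2 H each → 4
  1 × F: no H
  Total hydrogens = 31.
Molecular formula: C16H31FN2O7

C16H31FN2O7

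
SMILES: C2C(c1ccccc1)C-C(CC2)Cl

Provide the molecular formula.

C12H15Cl

Heavy atoms from the SMILES: 12 C, 1 Cl.
Implicit hydrogens by atom environment:
  5 × C (aromatic): 1 H each → 5
  4 × C: 2 H each → 8
  2 × C: 1 H each → 2
  1 × C (aromatic): no H
  1 × Cl: no H
  Total hydrogens = 15.
Molecular formula: C12H15Cl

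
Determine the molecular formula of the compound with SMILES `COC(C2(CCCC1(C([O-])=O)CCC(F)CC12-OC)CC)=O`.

Heavy atoms from the SMILES: 16 C, 1 F, 5 O.
Implicit hydrogens by atom environment:
  7 × C: 2 H each → 14
  5 × C: no H
  4 × O: no H
  3 × C: 3 H each → 9
  1 × C: 1 H
  1 × F: no H
  1 × O (charge -1): no H
  Total hydrogens = 24.
Net charge -1.
Molecular formula: C16H24FO5-

C16H24FO5-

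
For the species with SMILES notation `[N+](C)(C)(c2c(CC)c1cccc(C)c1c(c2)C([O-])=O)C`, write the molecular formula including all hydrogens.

C17H21NO2

Heavy atoms from the SMILES: 17 C, 1 N, 2 O.
Implicit hydrogens by atom environment:
  6 × C (aromatic): no H
  5 × C: 3 H each → 15
  4 × C (aromatic): 1 H each → 4
  1 × C: 2 H
  1 × C: no H
  1 × N (charge +1): no H
  1 × O: no H
  1 × O (charge -1): no H
  Total hydrogens = 21.
Molecular formula: C17H21NO2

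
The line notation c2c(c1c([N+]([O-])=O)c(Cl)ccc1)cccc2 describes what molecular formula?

Heavy atoms from the SMILES: 12 C, 1 Cl, 1 N, 2 O.
Implicit hydrogens by atom environment:
  8 × C (aromatic): 1 H each → 8
  4 × C (aromatic): no H
  1 × Cl: no H
  1 × N (charge +1): no H
  1 × O: no H
  1 × O (charge -1): no H
  Total hydrogens = 8.
Molecular formula: C12H8ClNO2

C12H8ClNO2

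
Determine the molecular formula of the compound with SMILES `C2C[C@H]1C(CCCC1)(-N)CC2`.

C10H19N

Heavy atoms from the SMILES: 10 C, 1 N.
Implicit hydrogens by atom environment:
  8 × C: 2 H each → 16
  1 × C: 1 H
  1 × C: no H
  1 × N: 2 H
  Total hydrogens = 19.
Molecular formula: C10H19N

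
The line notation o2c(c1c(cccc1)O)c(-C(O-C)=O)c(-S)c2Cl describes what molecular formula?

C12H9ClO4S

Heavy atoms from the SMILES: 12 C, 1 Cl, 4 O, 1 S.
Implicit hydrogens by atom environment:
  6 × C (aromatic): no H
  4 × C (aromatic): 1 H each → 4
  2 × O: no H
  1 × C: 3 H
  1 × C: no H
  1 × Cl: no H
  1 × O: 1 H
  1 × O (aromatic): no H
  1 × S: 1 H
  Total hydrogens = 9.
Molecular formula: C12H9ClO4S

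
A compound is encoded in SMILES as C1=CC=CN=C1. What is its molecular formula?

C5H5N

Heavy atoms from the SMILES: 5 C, 1 N.
Implicit hydrogens by atom environment:
  5 × C (aromatic): 1 H each → 5
  1 × N (aromatic): no H
  Total hydrogens = 5.
Molecular formula: C5H5N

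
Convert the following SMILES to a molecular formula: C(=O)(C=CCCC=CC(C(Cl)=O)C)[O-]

Heavy atoms from the SMILES: 10 C, 1 Cl, 3 O.
Implicit hydrogens by atom environment:
  5 × C: 1 H each → 5
  2 × C: 2 H each → 4
  2 × C: no H
  2 × O: no H
  1 × C: 3 H
  1 × Cl: no H
  1 × O (charge -1): no H
  Total hydrogens = 12.
Net charge -1.
Molecular formula: C10H12ClO3-

C10H12ClO3-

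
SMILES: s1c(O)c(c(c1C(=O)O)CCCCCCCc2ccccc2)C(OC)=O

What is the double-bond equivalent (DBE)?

9

Molecular formula from the SMILES: C20H24O5S.
DoU = (2C + 2 + N − H − X)/2 = (2·20 + 2 + 0 − 24 − 0)/2 = 18/2 = 9.
(Structurally: 2 ring(s) + 7 π bond(s) = 9.)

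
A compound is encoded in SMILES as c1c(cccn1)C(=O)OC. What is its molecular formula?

Heavy atoms from the SMILES: 7 C, 1 N, 2 O.
Implicit hydrogens by atom environment:
  4 × C (aromatic): 1 H each → 4
  2 × O: no H
  1 × C: 3 H
  1 × C (aromatic): no H
  1 × C: no H
  1 × N (aromatic): no H
  Total hydrogens = 7.
Molecular formula: C7H7NO2

C7H7NO2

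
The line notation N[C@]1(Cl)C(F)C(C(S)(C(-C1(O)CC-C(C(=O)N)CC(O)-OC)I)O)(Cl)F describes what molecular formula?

Heavy atoms from the SMILES: 13 C, 2 Cl, 2 F, 1 I, 2 N, 5 O, 1 S.
Implicit hydrogens by atom environment:
  5 × C: no H
  4 × C: 1 H each → 4
  3 × C: 2 H each → 6
  3 × O: 1 H each → 3
  2 × Cl: no H
  2 × F: no H
  2 × N: 2 H each → 4
  2 × O: no H
  1 × C: 3 H
  1 × I: no H
  1 × S: 1 H
  Total hydrogens = 21.
Molecular formula: C13H21Cl2F2IN2O5S

C13H21Cl2F2IN2O5S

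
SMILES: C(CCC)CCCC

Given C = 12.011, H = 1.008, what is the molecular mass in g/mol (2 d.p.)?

114.23

Molecular formula: C8H18.
M = 8×12.011 + 18×1.008 = 114.23 g/mol.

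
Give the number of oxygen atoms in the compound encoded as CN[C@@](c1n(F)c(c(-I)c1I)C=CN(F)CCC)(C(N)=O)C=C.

The symbol for oxygen appears 1 time in the SMILES.

1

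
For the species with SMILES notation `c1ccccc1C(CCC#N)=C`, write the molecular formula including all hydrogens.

C11H11N

Heavy atoms from the SMILES: 11 C, 1 N.
Implicit hydrogens by atom environment:
  5 × C (aromatic): 1 H each → 5
  3 × C: 2 H each → 6
  2 × C: no H
  1 × C (aromatic): no H
  1 × N: no H
  Total hydrogens = 11.
Molecular formula: C11H11N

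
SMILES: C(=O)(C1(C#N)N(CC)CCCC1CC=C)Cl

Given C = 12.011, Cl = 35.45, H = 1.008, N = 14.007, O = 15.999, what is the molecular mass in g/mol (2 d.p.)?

240.73

Molecular formula: C12H17ClN2O.
M = 12×12.011 + 1×35.45 + 17×1.008 + 2×14.007 + 1×15.999 = 240.73 g/mol.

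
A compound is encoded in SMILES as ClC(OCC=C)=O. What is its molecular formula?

Heavy atoms from the SMILES: 4 C, 1 Cl, 2 O.
Implicit hydrogens by atom environment:
  2 × C: 2 H each → 4
  2 × O: no H
  1 × C: 1 H
  1 × C: no H
  1 × Cl: no H
  Total hydrogens = 5.
Molecular formula: C4H5ClO2

C4H5ClO2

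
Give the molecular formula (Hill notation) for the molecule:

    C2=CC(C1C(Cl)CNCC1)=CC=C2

C11H14ClN

Heavy atoms from the SMILES: 11 C, 1 Cl, 1 N.
Implicit hydrogens by atom environment:
  5 × C (aromatic): 1 H each → 5
  3 × C: 2 H each → 6
  2 × C: 1 H each → 2
  1 × C (aromatic): no H
  1 × Cl: no H
  1 × N: 1 H
  Total hydrogens = 14.
Molecular formula: C11H14ClN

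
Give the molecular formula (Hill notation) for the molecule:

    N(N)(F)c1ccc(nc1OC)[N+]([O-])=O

C6H7FN4O3

Heavy atoms from the SMILES: 6 C, 1 F, 4 N, 3 O.
Implicit hydrogens by atom environment:
  3 × C (aromatic): no H
  2 × C (aromatic): 1 H each → 2
  2 × O: no H
  1 × C: 3 H
  1 × F: no H
  1 × N: 2 H
  1 × N (aromatic): no H
  1 × N: no H
  1 × N (charge +1): no H
  1 × O (charge -1): no H
  Total hydrogens = 7.
Molecular formula: C6H7FN4O3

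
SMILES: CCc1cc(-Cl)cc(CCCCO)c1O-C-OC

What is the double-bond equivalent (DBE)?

4

Molecular formula from the SMILES: C14H21ClO3.
DoU = (2C + 2 + N − H − X)/2 = (2·14 + 2 + 0 − 21 − 1)/2 = 8/2 = 4.
(Structurally: 1 ring(s) + 3 π bond(s) = 4.)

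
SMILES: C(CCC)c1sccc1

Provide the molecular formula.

C8H12S

Heavy atoms from the SMILES: 8 C, 1 S.
Implicit hydrogens by atom environment:
  3 × C: 2 H each → 6
  3 × C (aromatic): 1 H each → 3
  1 × C: 3 H
  1 × C (aromatic): no H
  1 × S (aromatic): no H
  Total hydrogens = 12.
Molecular formula: C8H12S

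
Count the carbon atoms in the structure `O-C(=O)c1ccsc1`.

5

The symbol for carbon appears 5 times in the SMILES. Lowercase c denotes aromatic carbon and counts toward C.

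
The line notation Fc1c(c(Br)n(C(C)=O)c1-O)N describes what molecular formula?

C6H6BrFN2O2

Heavy atoms from the SMILES: 1 Br, 6 C, 1 F, 2 N, 2 O.
Implicit hydrogens by atom environment:
  4 × C (aromatic): no H
  1 × Br: no H
  1 × C: 3 H
  1 × C: no H
  1 × F: no H
  1 × N: 2 H
  1 × N (aromatic): no H
  1 × O: 1 H
  1 × O: no H
  Total hydrogens = 6.
Molecular formula: C6H6BrFN2O2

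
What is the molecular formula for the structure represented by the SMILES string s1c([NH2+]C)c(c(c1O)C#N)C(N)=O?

C7H8N3O2S+

Heavy atoms from the SMILES: 7 C, 3 N, 2 O, 1 S.
Implicit hydrogens by atom environment:
  4 × C (aromatic): no H
  2 × C: no H
  1 × C: 3 H
  1 × N (charge +1): 2 H
  1 × N: 2 H
  1 × N: no H
  1 × O: 1 H
  1 × O: no H
  1 × S (aromatic): no H
  Total hydrogens = 8.
Net charge +1.
Molecular formula: C7H8N3O2S+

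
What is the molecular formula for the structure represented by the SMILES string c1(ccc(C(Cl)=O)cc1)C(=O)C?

Heavy atoms from the SMILES: 9 C, 1 Cl, 2 O.
Implicit hydrogens by atom environment:
  4 × C (aromatic): 1 H each → 4
  2 × C (aromatic): no H
  2 × C: no H
  2 × O: no H
  1 × C: 3 H
  1 × Cl: no H
  Total hydrogens = 7.
Molecular formula: C9H7ClO2

C9H7ClO2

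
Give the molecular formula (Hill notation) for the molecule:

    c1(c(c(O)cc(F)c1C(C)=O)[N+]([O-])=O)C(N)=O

C9H7FN2O5

Heavy atoms from the SMILES: 9 C, 1 F, 2 N, 5 O.
Implicit hydrogens by atom environment:
  5 × C (aromatic): no H
  3 × O: no H
  2 × C: no H
  1 × C: 3 H
  1 × C (aromatic): 1 H
  1 × F: no H
  1 × N: 2 H
  1 × N (charge +1): no H
  1 × O: 1 H
  1 × O (charge -1): no H
  Total hydrogens = 7.
Molecular formula: C9H7FN2O5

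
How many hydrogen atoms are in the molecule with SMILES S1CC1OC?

Hydrogens are implicit in SMILES; fill each atom to its normal valence:
  1 × C: 3 H
  1 × C: 2 H
  1 × C: 1 H
  1 × O: no H
  1 × S: no H
  Total hydrogens = 6.

6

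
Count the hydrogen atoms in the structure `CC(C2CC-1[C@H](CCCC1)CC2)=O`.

Hydrogens are implicit in SMILES; fill each atom to its normal valence:
  7 × C: 2 H each → 14
  3 × C: 1 H each → 3
  1 × C: 3 H
  1 × C: no H
  1 × O: no H
  Total hydrogens = 20.

20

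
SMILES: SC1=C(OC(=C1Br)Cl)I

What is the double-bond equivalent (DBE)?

Molecular formula from the SMILES: C4HBrClIOS.
DoU = (2C + 2 + N − H − X)/2 = (2·4 + 2 + 0 − 1 − 3)/2 = 6/2 = 3.
(Structurally: 1 ring(s) + 2 π bond(s) = 3.)

3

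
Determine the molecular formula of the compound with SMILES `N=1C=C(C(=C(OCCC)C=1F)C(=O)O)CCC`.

C12H16FNO3

Heavy atoms from the SMILES: 12 C, 1 F, 1 N, 3 O.
Implicit hydrogens by atom environment:
  4 × C: 2 H each → 8
  4 × C (aromatic): no H
  2 × C: 3 H each → 6
  2 × O: no H
  1 × C (aromatic): 1 H
  1 × C: no H
  1 × F: no H
  1 × N (aromatic): no H
  1 × O: 1 H
  Total hydrogens = 16.
Molecular formula: C12H16FNO3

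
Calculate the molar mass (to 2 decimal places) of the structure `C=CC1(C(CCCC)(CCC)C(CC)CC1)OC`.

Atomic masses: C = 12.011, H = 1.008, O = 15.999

252.44

Molecular formula: C17H32O.
M = 17×12.011 + 32×1.008 + 1×15.999 = 252.44 g/mol.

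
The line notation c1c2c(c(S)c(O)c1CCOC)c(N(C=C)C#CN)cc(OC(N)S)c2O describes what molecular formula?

C18H21N3O4S2

Heavy atoms from the SMILES: 18 C, 3 N, 4 O, 2 S.
Implicit hydrogens by atom environment:
  8 × C (aromatic): no H
  3 × C: 2 H each → 6
  2 × C (aromatic): 1 H each → 2
  2 × C: 1 H each → 2
  2 × C: no H
  2 × N: 2 H each → 4
  2 × O: 1 H each → 2
  2 × O: no H
  2 × S: 1 H each → 2
  1 × C: 3 H
  1 × N: no H
  Total hydrogens = 21.
Molecular formula: C18H21N3O4S2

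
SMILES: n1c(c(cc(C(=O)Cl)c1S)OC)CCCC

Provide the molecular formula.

Heavy atoms from the SMILES: 11 C, 1 Cl, 1 N, 2 O, 1 S.
Implicit hydrogens by atom environment:
  4 × C (aromatic): no H
  3 × C: 2 H each → 6
  2 × C: 3 H each → 6
  2 × O: no H
  1 × C (aromatic): 1 H
  1 × C: no H
  1 × Cl: no H
  1 × N (aromatic): no H
  1 × S: 1 H
  Total hydrogens = 14.
Molecular formula: C11H14ClNO2S

C11H14ClNO2S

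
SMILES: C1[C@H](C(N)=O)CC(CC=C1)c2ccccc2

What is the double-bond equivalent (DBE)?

7

Molecular formula from the SMILES: C14H17NO.
DoU = (2C + 2 + N − H − X)/2 = (2·14 + 2 + 1 − 17 − 0)/2 = 14/2 = 7.
(Structurally: 2 ring(s) + 5 π bond(s) = 7.)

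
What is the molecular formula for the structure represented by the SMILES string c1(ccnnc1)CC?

Heavy atoms from the SMILES: 6 C, 2 N.
Implicit hydrogens by atom environment:
  3 × C (aromatic): 1 H each → 3
  2 × N (aromatic): no H
  1 × C: 3 H
  1 × C: 2 H
  1 × C (aromatic): no H
  Total hydrogens = 8.
Molecular formula: C6H8N2

C6H8N2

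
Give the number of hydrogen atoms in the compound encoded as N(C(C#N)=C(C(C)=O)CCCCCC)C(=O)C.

Hydrogens are implicit in SMILES; fill each atom to its normal valence:
  5 × C: 2 H each → 10
  5 × C: no H
  3 × C: 3 H each → 9
  2 × O: no H
  1 × N: 1 H
  1 × N: no H
  Total hydrogens = 20.

20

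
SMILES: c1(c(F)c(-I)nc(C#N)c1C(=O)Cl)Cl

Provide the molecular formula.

Heavy atoms from the SMILES: 7 C, 2 Cl, 1 F, 1 I, 2 N, 1 O.
Implicit hydrogens by atom environment:
  5 × C (aromatic): no H
  2 × C: no H
  2 × Cl: no H
  1 × F: no H
  1 × I: no H
  1 × N (aromatic): no H
  1 × N: no H
  1 × O: no H
  Total hydrogens = 0.
Molecular formula: C7Cl2FIN2O

C7Cl2FIN2O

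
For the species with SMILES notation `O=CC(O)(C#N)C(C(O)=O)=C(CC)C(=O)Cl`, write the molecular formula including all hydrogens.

Heavy atoms from the SMILES: 9 C, 1 Cl, 1 N, 5 O.
Implicit hydrogens by atom environment:
  6 × C: no H
  3 × O: no H
  2 × O: 1 H each → 2
  1 × C: 3 H
  1 × C: 2 H
  1 × C: 1 H
  1 × Cl: no H
  1 × N: no H
  Total hydrogens = 8.
Molecular formula: C9H8ClNO5

C9H8ClNO5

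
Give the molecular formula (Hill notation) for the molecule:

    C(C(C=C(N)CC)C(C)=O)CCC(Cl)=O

C11H18ClNO2

Heavy atoms from the SMILES: 11 C, 1 Cl, 1 N, 2 O.
Implicit hydrogens by atom environment:
  4 × C: 2 H each → 8
  3 × C: no H
  2 × C: 3 H each → 6
  2 × C: 1 H each → 2
  2 × O: no H
  1 × Cl: no H
  1 × N: 2 H
  Total hydrogens = 18.
Molecular formula: C11H18ClNO2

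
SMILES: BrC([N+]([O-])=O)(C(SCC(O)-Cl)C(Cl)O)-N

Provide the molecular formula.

Heavy atoms from the SMILES: 1 Br, 5 C, 2 Cl, 2 N, 4 O, 1 S.
Implicit hydrogens by atom environment:
  3 × C: 1 H each → 3
  2 × Cl: no H
  2 × O: 1 H each → 2
  1 × Br: no H
  1 × C: 2 H
  1 × C: no H
  1 × N: 2 H
  1 × N (charge +1): no H
  1 × O: no H
  1 × O (charge -1): no H
  1 × S: no H
  Total hydrogens = 9.
Molecular formula: C5H9BrCl2N2O4S

C5H9BrCl2N2O4S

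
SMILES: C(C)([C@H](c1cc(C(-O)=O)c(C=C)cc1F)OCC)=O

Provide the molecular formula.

C14H15FO4

Heavy atoms from the SMILES: 14 C, 1 F, 4 O.
Implicit hydrogens by atom environment:
  4 × C (aromatic): no H
  3 × O: no H
  2 × C: 3 H each → 6
  2 × C: 2 H each → 4
  2 × C (aromatic): 1 H each → 2
  2 × C: 1 H each → 2
  2 × C: no H
  1 × F: no H
  1 × O: 1 H
  Total hydrogens = 15.
Molecular formula: C14H15FO4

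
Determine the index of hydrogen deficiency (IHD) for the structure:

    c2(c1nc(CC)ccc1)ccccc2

8

Molecular formula from the SMILES: C13H13N.
DoU = (2C + 2 + N − H − X)/2 = (2·13 + 2 + 1 − 13 − 0)/2 = 16/2 = 8.
(Structurally: 2 ring(s) + 6 π bond(s) = 8.)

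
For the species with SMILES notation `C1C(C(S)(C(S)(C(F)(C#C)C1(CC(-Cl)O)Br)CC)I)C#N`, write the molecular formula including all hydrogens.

Heavy atoms from the SMILES: 1 Br, 13 C, 1 Cl, 1 F, 1 I, 1 N, 1 O, 2 S.
Implicit hydrogens by atom environment:
  6 × C: no H
  3 × C: 2 H each → 6
  3 × C: 1 H each → 3
  2 × S: 1 H each → 2
  1 × Br: no H
  1 × C: 3 H
  1 × Cl: no H
  1 × F: no H
  1 × I: no H
  1 × N: no H
  1 × O: 1 H
  Total hydrogens = 15.
Molecular formula: C13H15BrClFINOS2

C13H15BrClFINOS2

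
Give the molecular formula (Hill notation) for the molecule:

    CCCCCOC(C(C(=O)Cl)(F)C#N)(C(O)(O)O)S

Heavy atoms from the SMILES: 10 C, 1 Cl, 1 F, 1 N, 5 O, 1 S.
Implicit hydrogens by atom environment:
  5 × C: no H
  4 × C: 2 H each → 8
  3 × O: 1 H each → 3
  2 × O: no H
  1 × C: 3 H
  1 × Cl: no H
  1 × F: no H
  1 × N: no H
  1 × S: 1 H
  Total hydrogens = 15.
Molecular formula: C10H15ClFNO5S

C10H15ClFNO5S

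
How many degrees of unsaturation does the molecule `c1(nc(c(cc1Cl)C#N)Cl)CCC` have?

6

Molecular formula from the SMILES: C9H8Cl2N2.
DoU = (2C + 2 + N − H − X)/2 = (2·9 + 2 + 2 − 8 − 2)/2 = 12/2 = 6.
(Structurally: 1 ring(s) + 5 π bond(s) = 6.)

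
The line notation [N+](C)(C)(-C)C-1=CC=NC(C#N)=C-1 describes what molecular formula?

C9H12N3+

Heavy atoms from the SMILES: 9 C, 3 N.
Implicit hydrogens by atom environment:
  3 × C: 3 H each → 9
  3 × C (aromatic): 1 H each → 3
  2 × C (aromatic): no H
  1 × C: no H
  1 × N (aromatic): no H
  1 × N (charge +1): no H
  1 × N: no H
  Total hydrogens = 12.
Net charge +1.
Molecular formula: C9H12N3+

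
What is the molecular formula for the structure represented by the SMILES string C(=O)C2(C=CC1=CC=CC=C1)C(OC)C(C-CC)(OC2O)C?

Heavy atoms from the SMILES: 18 C, 4 O.
Implicit hydrogens by atom environment:
  5 × C: 1 H each → 5
  5 × C (aromatic): 1 H each → 5
  3 × C: 3 H each → 9
  3 × O: no H
  2 × C: 2 H each → 4
  2 × C: no H
  1 × C (aromatic): no H
  1 × O: 1 H
  Total hydrogens = 24.
Molecular formula: C18H24O4

C18H24O4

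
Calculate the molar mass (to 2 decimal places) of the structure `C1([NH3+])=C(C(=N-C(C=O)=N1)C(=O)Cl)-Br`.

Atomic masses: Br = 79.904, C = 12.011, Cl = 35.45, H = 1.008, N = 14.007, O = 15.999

Molecular formula: C6H4BrClN3O2+.
M = 1×79.904 + 6×12.011 + 1×35.45 + 4×1.008 + 3×14.007 + 2×15.999 = 265.47 g/mol.

265.47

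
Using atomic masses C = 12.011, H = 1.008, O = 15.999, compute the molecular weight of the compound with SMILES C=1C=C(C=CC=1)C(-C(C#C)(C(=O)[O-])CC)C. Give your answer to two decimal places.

Molecular formula: C14H15O2-.
M = 14×12.011 + 15×1.008 + 2×15.999 = 215.27 g/mol.

215.27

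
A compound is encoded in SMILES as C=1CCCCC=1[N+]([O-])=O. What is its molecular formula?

Heavy atoms from the SMILES: 6 C, 1 N, 2 O.
Implicit hydrogens by atom environment:
  4 × C: 2 H each → 8
  1 × C: 1 H
  1 × C: no H
  1 × N (charge +1): no H
  1 × O: no H
  1 × O (charge -1): no H
  Total hydrogens = 9.
Molecular formula: C6H9NO2

C6H9NO2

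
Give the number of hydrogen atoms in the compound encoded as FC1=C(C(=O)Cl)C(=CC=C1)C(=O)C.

6

Hydrogens are implicit in SMILES; fill each atom to its normal valence:
  3 × C (aromatic): 1 H each → 3
  3 × C (aromatic): no H
  2 × C: no H
  2 × O: no H
  1 × C: 3 H
  1 × Cl: no H
  1 × F: no H
  Total hydrogens = 6.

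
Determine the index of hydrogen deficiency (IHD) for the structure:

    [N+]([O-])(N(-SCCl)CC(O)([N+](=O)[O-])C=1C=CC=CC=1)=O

Molecular formula from the SMILES: C9H10ClN3O5S.
DoU = (2C + 2 + N − H − X)/2 = (2·9 + 2 + 3 − 10 − 1)/2 = 12/2 = 6.
(Structurally: 1 ring(s) + 5 π bond(s) = 6.)

6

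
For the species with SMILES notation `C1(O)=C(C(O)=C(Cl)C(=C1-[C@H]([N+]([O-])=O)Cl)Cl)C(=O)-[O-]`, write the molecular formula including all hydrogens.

C8H3Cl3NO6-

Heavy atoms from the SMILES: 8 C, 3 Cl, 1 N, 6 O.
Implicit hydrogens by atom environment:
  6 × C (aromatic): no H
  3 × Cl: no H
  2 × O: 1 H each → 2
  2 × O: no H
  2 × O (charge -1): no H
  1 × C: 1 H
  1 × C: no H
  1 × N (charge +1): no H
  Total hydrogens = 3.
Net charge -1.
Molecular formula: C8H3Cl3NO6-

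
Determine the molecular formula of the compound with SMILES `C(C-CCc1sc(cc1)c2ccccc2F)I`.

C14H14FIS

Heavy atoms from the SMILES: 14 C, 1 F, 1 I, 1 S.
Implicit hydrogens by atom environment:
  6 × C (aromatic): 1 H each → 6
  4 × C: 2 H each → 8
  4 × C (aromatic): no H
  1 × F: no H
  1 × I: no H
  1 × S (aromatic): no H
  Total hydrogens = 14.
Molecular formula: C14H14FIS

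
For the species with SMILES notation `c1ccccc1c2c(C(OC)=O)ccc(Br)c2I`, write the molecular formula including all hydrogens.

C14H10BrIO2

Heavy atoms from the SMILES: 1 Br, 14 C, 1 I, 2 O.
Implicit hydrogens by atom environment:
  7 × C (aromatic): 1 H each → 7
  5 × C (aromatic): no H
  2 × O: no H
  1 × Br: no H
  1 × C: 3 H
  1 × C: no H
  1 × I: no H
  Total hydrogens = 10.
Molecular formula: C14H10BrIO2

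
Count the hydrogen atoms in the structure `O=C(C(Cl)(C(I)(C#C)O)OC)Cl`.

5

Hydrogens are implicit in SMILES; fill each atom to its normal valence:
  4 × C: no H
  2 × Cl: no H
  2 × O: no H
  1 × C: 3 H
  1 × C: 1 H
  1 × I: no H
  1 × O: 1 H
  Total hydrogens = 5.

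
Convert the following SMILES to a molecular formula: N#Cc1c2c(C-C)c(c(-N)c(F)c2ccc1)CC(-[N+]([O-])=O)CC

Heavy atoms from the SMILES: 17 C, 1 F, 3 N, 2 O.
Implicit hydrogens by atom environment:
  7 × C (aromatic): no H
  3 × C: 2 H each → 6
  3 × C (aromatic): 1 H each → 3
  2 × C: 3 H each → 6
  1 × C: 1 H
  1 × C: no H
  1 × F: no H
  1 × N: 2 H
  1 × N (charge +1): no H
  1 × N: no H
  1 × O: no H
  1 × O (charge -1): no H
  Total hydrogens = 18.
Molecular formula: C17H18FN3O2

C17H18FN3O2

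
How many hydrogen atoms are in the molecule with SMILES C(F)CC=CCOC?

Hydrogens are implicit in SMILES; fill each atom to its normal valence:
  3 × C: 2 H each → 6
  2 × C: 1 H each → 2
  1 × C: 3 H
  1 × F: no H
  1 × O: no H
  Total hydrogens = 11.

11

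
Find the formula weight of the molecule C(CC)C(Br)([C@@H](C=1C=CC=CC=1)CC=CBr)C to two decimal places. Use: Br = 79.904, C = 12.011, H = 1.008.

Molecular formula: C15H20Br2.
M = 2×79.904 + 15×12.011 + 20×1.008 = 360.13 g/mol.

360.13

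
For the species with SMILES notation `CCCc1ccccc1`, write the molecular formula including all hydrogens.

C9H12

Heavy atoms from the SMILES: 9 C.
Implicit hydrogens by atom environment:
  5 × C (aromatic): 1 H each → 5
  2 × C: 2 H each → 4
  1 × C: 3 H
  1 × C (aromatic): no H
  Total hydrogens = 12.
Molecular formula: C9H12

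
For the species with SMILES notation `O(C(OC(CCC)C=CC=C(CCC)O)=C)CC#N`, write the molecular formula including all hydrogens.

Heavy atoms from the SMILES: 15 C, 1 N, 3 O.
Implicit hydrogens by atom environment:
  6 × C: 2 H each → 12
  4 × C: 1 H each → 4
  3 × C: no H
  2 × C: 3 H each → 6
  2 × O: no H
  1 × N: no H
  1 × O: 1 H
  Total hydrogens = 23.
Molecular formula: C15H23NO3

C15H23NO3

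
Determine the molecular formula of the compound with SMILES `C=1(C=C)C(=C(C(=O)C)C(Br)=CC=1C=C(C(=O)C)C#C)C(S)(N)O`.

Heavy atoms from the SMILES: 1 Br, 17 C, 1 N, 3 O, 1 S.
Implicit hydrogens by atom environment:
  5 × C (aromatic): no H
  5 × C: no H
  3 × C: 1 H each → 3
  2 × C: 3 H each → 6
  2 × O: no H
  1 × Br: no H
  1 × C: 2 H
  1 × C (aromatic): 1 H
  1 × N: 2 H
  1 × O: 1 H
  1 × S: 1 H
  Total hydrogens = 16.
Molecular formula: C17H16BrNO3S

C17H16BrNO3S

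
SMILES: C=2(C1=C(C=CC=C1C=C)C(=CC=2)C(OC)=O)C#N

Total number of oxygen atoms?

2

The symbol for oxygen appears 2 times in the SMILES.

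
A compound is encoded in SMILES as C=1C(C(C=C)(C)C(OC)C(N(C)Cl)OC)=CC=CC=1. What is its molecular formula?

C15H22ClNO2

Heavy atoms from the SMILES: 15 C, 1 Cl, 1 N, 2 O.
Implicit hydrogens by atom environment:
  5 × C (aromatic): 1 H each → 5
  4 × C: 3 H each → 12
  3 × C: 1 H each → 3
  2 × O: no H
  1 × C: 2 H
  1 × C: no H
  1 × C (aromatic): no H
  1 × Cl: no H
  1 × N: no H
  Total hydrogens = 22.
Molecular formula: C15H22ClNO2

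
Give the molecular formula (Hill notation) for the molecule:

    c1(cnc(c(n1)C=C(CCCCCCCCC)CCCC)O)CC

Heavy atoms from the SMILES: 21 C, 2 N, 1 O.
Implicit hydrogens by atom environment:
  12 × C: 2 H each → 24
  3 × C: 3 H each → 9
  3 × C (aromatic): no H
  2 × N (aromatic): no H
  1 × C (aromatic): 1 H
  1 × C: 1 H
  1 × C: no H
  1 × O: 1 H
  Total hydrogens = 36.
Molecular formula: C21H36N2O

C21H36N2O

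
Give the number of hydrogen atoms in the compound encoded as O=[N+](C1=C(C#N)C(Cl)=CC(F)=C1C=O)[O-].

2

Hydrogens are implicit in SMILES; fill each atom to its normal valence:
  5 × C (aromatic): no H
  2 × O: no H
  1 × C (aromatic): 1 H
  1 × C: 1 H
  1 × C: no H
  1 × Cl: no H
  1 × F: no H
  1 × N (charge +1): no H
  1 × N: no H
  1 × O (charge -1): no H
  Total hydrogens = 2.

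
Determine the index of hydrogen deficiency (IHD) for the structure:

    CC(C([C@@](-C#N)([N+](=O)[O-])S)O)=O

4

Molecular formula from the SMILES: C5H6N2O4S.
DoU = (2C + 2 + N − H − X)/2 = (2·5 + 2 + 2 − 6 − 0)/2 = 8/2 = 4.
(Structurally: 0 ring(s) + 4 π bond(s) = 4.)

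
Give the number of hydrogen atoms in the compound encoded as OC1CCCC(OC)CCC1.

18

Hydrogens are implicit in SMILES; fill each atom to its normal valence:
  6 × C: 2 H each → 12
  2 × C: 1 H each → 2
  1 × C: 3 H
  1 × O: 1 H
  1 × O: no H
  Total hydrogens = 18.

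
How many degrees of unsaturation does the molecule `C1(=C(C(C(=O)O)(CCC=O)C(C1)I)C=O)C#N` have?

7

Molecular formula from the SMILES: C11H10INO4.
DoU = (2C + 2 + N − H − X)/2 = (2·11 + 2 + 1 − 10 − 1)/2 = 14/2 = 7.
(Structurally: 1 ring(s) + 6 π bond(s) = 7.)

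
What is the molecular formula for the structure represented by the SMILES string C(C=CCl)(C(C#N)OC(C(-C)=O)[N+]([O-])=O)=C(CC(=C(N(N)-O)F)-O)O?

C12H14ClFN4O7

Heavy atoms from the SMILES: 12 C, 1 Cl, 1 F, 4 N, 7 O.
Implicit hydrogens by atom environment:
  6 × C: no H
  4 × C: 1 H each → 4
  3 × O: 1 H each → 3
  3 × O: no H
  2 × N: no H
  1 × C: 3 H
  1 × C: 2 H
  1 × Cl: no H
  1 × F: no H
  1 × N: 2 H
  1 × N (charge +1): no H
  1 × O (charge -1): no H
  Total hydrogens = 14.
Molecular formula: C12H14ClFN4O7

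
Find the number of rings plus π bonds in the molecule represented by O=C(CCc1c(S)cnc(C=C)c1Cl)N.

Molecular formula from the SMILES: C10H11ClN2OS.
DoU = (2C + 2 + N − H − X)/2 = (2·10 + 2 + 2 − 11 − 1)/2 = 12/2 = 6.
(Structurally: 1 ring(s) + 5 π bond(s) = 6.)

6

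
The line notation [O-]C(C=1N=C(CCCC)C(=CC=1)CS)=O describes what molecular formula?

Heavy atoms from the SMILES: 11 C, 1 N, 2 O, 1 S.
Implicit hydrogens by atom environment:
  4 × C: 2 H each → 8
  3 × C (aromatic): no H
  2 × C (aromatic): 1 H each → 2
  1 × C: 3 H
  1 × C: no H
  1 × N (aromatic): no H
  1 × O: no H
  1 × O (charge -1): no H
  1 × S: 1 H
  Total hydrogens = 14.
Net charge -1.
Molecular formula: C11H14NO2S-

C11H14NO2S-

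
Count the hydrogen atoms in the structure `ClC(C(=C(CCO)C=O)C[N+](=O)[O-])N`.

Hydrogens are implicit in SMILES; fill each atom to its normal valence:
  3 × C: 2 H each → 6
  2 × C: 1 H each → 2
  2 × C: no H
  2 × O: no H
  1 × Cl: no H
  1 × N: 2 H
  1 × N (charge +1): no H
  1 × O: 1 H
  1 × O (charge -1): no H
  Total hydrogens = 11.

11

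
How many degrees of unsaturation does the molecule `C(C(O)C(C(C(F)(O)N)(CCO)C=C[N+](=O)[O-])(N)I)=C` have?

Molecular formula from the SMILES: C10H17FIN3O5.
DoU = (2C + 2 + N − H − X)/2 = (2·10 + 2 + 3 − 17 − 2)/2 = 6/2 = 3.
(Structurally: 0 ring(s) + 3 π bond(s) = 3.)

3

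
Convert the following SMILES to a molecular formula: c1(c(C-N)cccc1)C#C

C9H9N

Heavy atoms from the SMILES: 9 C, 1 N.
Implicit hydrogens by atom environment:
  4 × C (aromatic): 1 H each → 4
  2 × C (aromatic): no H
  1 × C: 2 H
  1 × C: 1 H
  1 × C: no H
  1 × N: 2 H
  Total hydrogens = 9.
Molecular formula: C9H9N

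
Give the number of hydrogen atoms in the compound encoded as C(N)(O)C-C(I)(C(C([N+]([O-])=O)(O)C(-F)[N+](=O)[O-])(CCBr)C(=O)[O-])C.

Hydrogens are implicit in SMILES; fill each atom to its normal valence:
  4 × C: no H
  3 × C: 2 H each → 6
  3 × O: no H
  3 × O (charge -1): no H
  2 × C: 1 H each → 2
  2 × N (charge +1): no H
  2 × O: 1 H each → 2
  1 × Br: no H
  1 × C: 3 H
  1 × F: no H
  1 × I: no H
  1 × N: 2 H
  Total hydrogens = 15.

15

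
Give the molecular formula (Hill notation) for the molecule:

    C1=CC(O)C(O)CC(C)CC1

C9H16O2

Heavy atoms from the SMILES: 9 C, 2 O.
Implicit hydrogens by atom environment:
  5 × C: 1 H each → 5
  3 × C: 2 H each → 6
  2 × O: 1 H each → 2
  1 × C: 3 H
  Total hydrogens = 16.
Molecular formula: C9H16O2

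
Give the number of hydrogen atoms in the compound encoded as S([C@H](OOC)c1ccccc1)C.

12

Hydrogens are implicit in SMILES; fill each atom to its normal valence:
  5 × C (aromatic): 1 H each → 5
  2 × C: 3 H each → 6
  2 × O: no H
  1 × C: 1 H
  1 × C (aromatic): no H
  1 × S: no H
  Total hydrogens = 12.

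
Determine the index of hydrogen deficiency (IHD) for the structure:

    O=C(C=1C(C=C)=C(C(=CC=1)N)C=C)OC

Molecular formula from the SMILES: C12H13NO2.
DoU = (2C + 2 + N − H − X)/2 = (2·12 + 2 + 1 − 13 − 0)/2 = 14/2 = 7.
(Structurally: 1 ring(s) + 6 π bond(s) = 7.)

7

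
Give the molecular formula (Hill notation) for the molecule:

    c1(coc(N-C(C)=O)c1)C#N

Heavy atoms from the SMILES: 7 C, 2 N, 2 O.
Implicit hydrogens by atom environment:
  2 × C (aromatic): 1 H each → 2
  2 × C (aromatic): no H
  2 × C: no H
  1 × C: 3 H
  1 × N: 1 H
  1 × N: no H
  1 × O (aromatic): no H
  1 × O: no H
  Total hydrogens = 6.
Molecular formula: C7H6N2O2

C7H6N2O2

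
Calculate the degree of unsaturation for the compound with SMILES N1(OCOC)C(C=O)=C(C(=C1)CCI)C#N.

6

Molecular formula from the SMILES: C10H11IN2O3.
DoU = (2C + 2 + N − H − X)/2 = (2·10 + 2 + 2 − 11 − 1)/2 = 12/2 = 6.
(Structurally: 1 ring(s) + 5 π bond(s) = 6.)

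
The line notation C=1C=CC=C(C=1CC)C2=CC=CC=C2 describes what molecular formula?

C14H14

Heavy atoms from the SMILES: 14 C.
Implicit hydrogens by atom environment:
  9 × C (aromatic): 1 H each → 9
  3 × C (aromatic): no H
  1 × C: 3 H
  1 × C: 2 H
  Total hydrogens = 14.
Molecular formula: C14H14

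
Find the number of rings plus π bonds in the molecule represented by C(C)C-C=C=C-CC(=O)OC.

3

Molecular formula from the SMILES: C9H14O2.
DoU = (2C + 2 + N − H − X)/2 = (2·9 + 2 + 0 − 14 − 0)/2 = 6/2 = 3.
(Structurally: 0 ring(s) + 3 π bond(s) = 3.)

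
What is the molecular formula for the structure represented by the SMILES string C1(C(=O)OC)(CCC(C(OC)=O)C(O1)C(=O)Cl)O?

C10H13ClO7

Heavy atoms from the SMILES: 10 C, 1 Cl, 7 O.
Implicit hydrogens by atom environment:
  6 × O: no H
  4 × C: no H
  2 × C: 3 H each → 6
  2 × C: 2 H each → 4
  2 × C: 1 H each → 2
  1 × Cl: no H
  1 × O: 1 H
  Total hydrogens = 13.
Molecular formula: C10H13ClO7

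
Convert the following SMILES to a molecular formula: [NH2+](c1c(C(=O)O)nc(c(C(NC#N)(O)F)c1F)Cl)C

Heavy atoms from the SMILES: 9 C, 1 Cl, 2 F, 4 N, 3 O.
Implicit hydrogens by atom environment:
  5 × C (aromatic): no H
  3 × C: no H
  2 × F: no H
  2 × O: 1 H each → 2
  1 × C: 3 H
  1 × Cl: no H
  1 × N (charge +1): 2 H
  1 × N: 1 H
  1 × N (aromatic): no H
  1 × N: no H
  1 × O: no H
  Total hydrogens = 8.
Net charge +1.
Molecular formula: C9H8ClF2N4O3+

C9H8ClF2N4O3+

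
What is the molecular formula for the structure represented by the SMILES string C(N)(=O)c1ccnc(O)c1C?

C7H8N2O2

Heavy atoms from the SMILES: 7 C, 2 N, 2 O.
Implicit hydrogens by atom environment:
  3 × C (aromatic): no H
  2 × C (aromatic): 1 H each → 2
  1 × C: 3 H
  1 × C: no H
  1 × N: 2 H
  1 × N (aromatic): no H
  1 × O: 1 H
  1 × O: no H
  Total hydrogens = 8.
Molecular formula: C7H8N2O2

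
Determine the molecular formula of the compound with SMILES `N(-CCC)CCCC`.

C7H17N

Heavy atoms from the SMILES: 7 C, 1 N.
Implicit hydrogens by atom environment:
  5 × C: 2 H each → 10
  2 × C: 3 H each → 6
  1 × N: 1 H
  Total hydrogens = 17.
Molecular formula: C7H17N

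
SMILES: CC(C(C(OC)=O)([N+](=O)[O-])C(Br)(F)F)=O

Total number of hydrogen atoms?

Hydrogens are implicit in SMILES; fill each atom to its normal valence:
  4 × C: no H
  4 × O: no H
  2 × C: 3 H each → 6
  2 × F: no H
  1 × Br: no H
  1 × N (charge +1): no H
  1 × O (charge -1): no H
  Total hydrogens = 6.

6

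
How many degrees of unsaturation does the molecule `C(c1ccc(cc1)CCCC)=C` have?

5

Molecular formula from the SMILES: C12H16.
DoU = (2C + 2 + N − H − X)/2 = (2·12 + 2 + 0 − 16 − 0)/2 = 10/2 = 5.
(Structurally: 1 ring(s) + 4 π bond(s) = 5.)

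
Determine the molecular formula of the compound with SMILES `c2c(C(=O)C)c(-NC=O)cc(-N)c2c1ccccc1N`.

Heavy atoms from the SMILES: 15 C, 3 N, 2 O.
Implicit hydrogens by atom environment:
  6 × C (aromatic): 1 H each → 6
  6 × C (aromatic): no H
  2 × N: 2 H each → 4
  2 × O: no H
  1 × C: 3 H
  1 × C: 1 H
  1 × C: no H
  1 × N: 1 H
  Total hydrogens = 15.
Molecular formula: C15H15N3O2

C15H15N3O2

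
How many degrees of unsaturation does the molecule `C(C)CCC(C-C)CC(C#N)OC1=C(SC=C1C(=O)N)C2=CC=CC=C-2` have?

10

Molecular formula from the SMILES: C21H26N2O2S.
DoU = (2C + 2 + N − H − X)/2 = (2·21 + 2 + 2 − 26 − 0)/2 = 20/2 = 10.
(Structurally: 2 ring(s) + 8 π bond(s) = 10.)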